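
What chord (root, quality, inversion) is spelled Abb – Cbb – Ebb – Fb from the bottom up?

Fb half-diminished seventh, first inversion

The distinct note names are Abb, Cbb, Ebb, Fb. Stacked in thirds they read Fb–Abb–Cbb–Ebb, which is a half-diminished seventh chord on Fb.
The lowest note is Abb, the third of the chord, so this is first inversion (figured bass 6/5).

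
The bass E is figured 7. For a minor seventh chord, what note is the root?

The figures 7 mean the root of the chord is in the bass. If E is the root of a minor seventh chord, the root is E (chord tones E–G–B–D).

E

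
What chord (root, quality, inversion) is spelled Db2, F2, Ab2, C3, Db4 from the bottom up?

Db major seventh, root position

Reducing to letter names: Db, F, Ab, C. These stack in thirds as Db–F–Ab–C — a Db major seventh chord.
The lowest note is Db, the root of the chord, so this is root position (figured bass 7).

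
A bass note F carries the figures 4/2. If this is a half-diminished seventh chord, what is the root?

The figures 4/2 mean the seventh of the chord is in the bass. If F is the seventh of a half-diminished seventh chord, the root is G (chord tones G–Bb–Db–F).

G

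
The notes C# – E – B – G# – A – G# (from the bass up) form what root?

C#, E, B, G#, A are the tones of an A major ninth chord (A–C#–E–G#–B), making A the root.

A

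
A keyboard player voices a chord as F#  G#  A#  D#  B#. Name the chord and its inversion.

The distinct note names are F#, G#, A#, D#, B#. Stacked in thirds they read G#–B#–D#–F#–A#, which is a dominant ninth chord on G#.
With the seventh (F#) in the bass, the chord is in third inversion.

G# dominant ninth, third inversion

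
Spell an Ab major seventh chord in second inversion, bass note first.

The chord tones are Ab–C–Eb–G. With the fifth (Eb) lowest for second inversion: Eb, G, Ab, C.

Eb, G, Ab, C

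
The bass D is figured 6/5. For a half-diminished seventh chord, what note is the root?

B

The figures 6/5 mean the third of the chord is in the bass. If D is the third of a half-diminished seventh chord, the root is B (chord tones B–D–F–A).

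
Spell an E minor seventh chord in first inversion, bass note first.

E minor seventh is E–G–B–D. First inversion puts the third (G) in the bass, with the remaining tones above: G, B, D, E.

G, B, D, E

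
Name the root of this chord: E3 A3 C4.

The distinct letter names are E, A, C. Arranged as a stack of thirds they read A–C–E, so A is the root (an A minor triad).

A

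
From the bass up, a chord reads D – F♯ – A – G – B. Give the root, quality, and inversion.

Reducing to letter names: D, F#, A, G, B. These stack in thirds as G–B–D–F#–A — a G major ninth chord.
The lowest note is D, the fifth of the chord, so this is second inversion.

G major ninth, second inversion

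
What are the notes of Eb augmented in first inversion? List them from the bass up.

Spelling Eb augmented: Eb–G–B. In first inversion the third is bass, giving G, B, Eb from the bottom.

G, B, Eb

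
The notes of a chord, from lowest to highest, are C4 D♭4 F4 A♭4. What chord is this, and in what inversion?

Db major seventh, third inversion

Reducing to letter names: C, Db, F, Ab. These stack in thirds as Db–F–Ab–C — a Db major seventh chord.
The lowest note is C, the seventh of the chord, so this is third inversion (figured bass 4/2).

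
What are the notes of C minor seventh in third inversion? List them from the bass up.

Bb, C, Eb, G

C minor seventh is C–Eb–G–Bb. Third inversion puts the seventh (Bb) in the bass, with the remaining tones above: Bb, C, Eb, G.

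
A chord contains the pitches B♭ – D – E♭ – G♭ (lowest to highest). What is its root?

Eb

The distinct letter names are Bb, D, Eb, Gb. Arranged as a stack of thirds they read Eb–Gb–Bb–D, so Eb is the root (an Eb minor-major seventh chord).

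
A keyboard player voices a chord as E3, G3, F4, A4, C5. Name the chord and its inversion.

F major ninth, third inversion

The pitch classes E, G, F, A, C arrange in thirds as F–A–C–E–G: an F major ninth chord.
E is the seventh of F major ninth; seventh in the bass means third inversion.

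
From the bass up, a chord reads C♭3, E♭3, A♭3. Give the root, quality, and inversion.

Ab minor, first inversion

The distinct note names are Cb, Eb, Ab. Stacked in thirds they read Ab–Cb–Eb, which is a minor triad on Ab.
With the third (Cb) in the bass, the chord is in first inversion (figured bass 6).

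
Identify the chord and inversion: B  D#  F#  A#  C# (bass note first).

B major ninth, root position

The pitch classes B, D#, F#, A#, C# arrange in thirds as B–D#–F#–A#–C#: a B major ninth chord.
With the root (B) in the bass, the chord is in root position.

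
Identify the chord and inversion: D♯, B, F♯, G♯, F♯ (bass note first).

The distinct note names are D#, B, F#, G#. Stacked in thirds they read G#–B–D#–F#, which is a minor seventh chord on G#.
D# is the fifth of G# minor seventh; fifth in the bass means second inversion (figured bass 4/3).

G# minor seventh, second inversion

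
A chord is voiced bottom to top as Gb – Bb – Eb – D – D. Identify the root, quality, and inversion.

Eb minor-major seventh, first inversion

The pitch classes Gb, Bb, Eb, D arrange in thirds as Eb–Gb–Bb–D: an Eb minor-major seventh chord.
With the third (Gb) in the bass, the chord is in first inversion (figured bass 6/5).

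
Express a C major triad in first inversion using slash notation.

First inversion of C major has the third (E) in the bass. As a slash chord: Cmaj/E.

Cmaj/E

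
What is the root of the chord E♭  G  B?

Eb

Reordering Eb, G, B into stacked thirds gives Eb–G–B; the bottom of that stack, Eb, is the root.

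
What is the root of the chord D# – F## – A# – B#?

D#, F##, A#, B# are the tones of a B# minor seventh chord (B#–D#–F##–A#), making B# the root.

B#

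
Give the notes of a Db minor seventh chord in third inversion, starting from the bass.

Cb, Db, Fb, Ab

Db minor seventh is Db–Fb–Ab–Cb. Third inversion puts the seventh (Cb) in the bass, with the remaining tones above: Cb, Db, Fb, Ab.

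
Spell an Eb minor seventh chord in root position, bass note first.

Eb, Gb, Bb, Db

Eb minor seventh is Eb–Gb–Bb–Db. Root position puts the root (Eb) in the bass, with the remaining tones above: Eb, Gb, Bb, Db.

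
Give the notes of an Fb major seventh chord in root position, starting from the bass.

Fb, Ab, Cb, Eb

Spelling Fb major seventh: Fb–Ab–Cb–Eb. In root position the root is bass, giving Fb, Ab, Cb, Eb from the bottom.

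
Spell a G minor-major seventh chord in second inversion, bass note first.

D, F#, G, Bb

Spelling G minor-major seventh: G–Bb–D–F#. In second inversion the fifth is bass, giving D, F#, G, Bb from the bottom.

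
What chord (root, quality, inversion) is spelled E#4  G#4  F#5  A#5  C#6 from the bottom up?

Reducing to letter names: E#, G#, F#, A#, C#. These stack in thirds as F#–A#–C#–E#–G# — an F# major ninth chord.
The lowest note is E#, the seventh of the chord, so this is third inversion.

F# major ninth, third inversion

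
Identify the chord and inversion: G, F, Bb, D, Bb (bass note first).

G minor seventh, root position

The distinct note names are G, F, Bb, D. Stacked in thirds they read G–Bb–D–F, which is a minor seventh chord on G.
With the root (G) in the bass, the chord is in root position (figured bass 7).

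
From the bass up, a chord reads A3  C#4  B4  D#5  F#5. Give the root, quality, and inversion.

Reducing to letter names: A, C#, B, D#, F#. These stack in thirds as B–D#–F#–A–C# — a B dominant ninth chord.
With the seventh (A) in the bass, the chord is in third inversion.

B dominant ninth, third inversion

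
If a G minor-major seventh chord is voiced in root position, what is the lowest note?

In root position the root is lowest. For G minor-major seventh (G–Bb–D–F#) that is G.

G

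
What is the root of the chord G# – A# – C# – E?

Reordering G#, A#, C#, E into stacked thirds gives A#–C#–E–G#; the bottom of that stack, A#, is the root.

A#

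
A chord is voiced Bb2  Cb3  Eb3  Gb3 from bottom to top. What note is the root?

Reordering Bb, Cb, Eb, Gb into stacked thirds gives Cb–Eb–Gb–Bb; the bottom of that stack, Cb, is the root.

Cb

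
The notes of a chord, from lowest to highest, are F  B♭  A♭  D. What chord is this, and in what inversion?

Bb dominant seventh, second inversion

The pitch classes F, Bb, Ab, D arrange in thirds as Bb–D–F–Ab: a Bb dominant seventh chord.
F is the fifth of Bb dominant seventh; fifth in the bass means second inversion (figured bass 4/3).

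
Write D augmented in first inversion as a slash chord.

Daug/F#

First inversion of D augmented has the third (F#) in the bass. As a slash chord: Daug/F#.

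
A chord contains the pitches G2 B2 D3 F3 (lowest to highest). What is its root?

G

The distinct letter names are G, B, D, F. Arranged as a stack of thirds they read G–B–D–F, so G is the root (a G dominant seventh chord).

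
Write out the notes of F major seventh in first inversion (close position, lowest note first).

A, C, E, F

The chord tones are F–A–C–E. With the third (A) lowest for first inversion: A, C, E, F.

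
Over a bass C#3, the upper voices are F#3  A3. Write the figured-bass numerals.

6/4

The notes C#, F#, A stack in thirds as F#–A–C# — an F# minor triad. The bass C# is the fifth, so this is second inversion: figured 6/4.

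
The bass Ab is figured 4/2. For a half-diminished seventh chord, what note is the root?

Bb

The figures 4/2 mean the seventh of the chord is in the bass. If Ab is the seventh of a half-diminished seventh chord, the root is Bb (chord tones Bb–Db–Fb–Ab).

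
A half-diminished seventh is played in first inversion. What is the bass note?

C

In first inversion the third is lowest. For A half-diminished seventh (A–C–Eb–G) that is C.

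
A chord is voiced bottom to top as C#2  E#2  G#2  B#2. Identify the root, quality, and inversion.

C# major seventh, root position

The pitch classes C#, E#, G#, B# arrange in thirds as C#–E#–G#–B#: a C# major seventh chord.
The lowest note is C#, the root of the chord, so this is root position (figured bass 7).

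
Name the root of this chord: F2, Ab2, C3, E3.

F, Ab, C, E are the tones of an F minor-major seventh chord (F–Ab–C–E), making F the root.

F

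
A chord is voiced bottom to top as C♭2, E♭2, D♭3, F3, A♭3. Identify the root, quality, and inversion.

The distinct note names are Cb, Eb, Db, F, Ab. Stacked in thirds they read Db–F–Ab–Cb–Eb, which is a dominant ninth chord on Db.
The lowest note is Cb, the seventh of the chord, so this is third inversion.

Db dominant ninth, third inversion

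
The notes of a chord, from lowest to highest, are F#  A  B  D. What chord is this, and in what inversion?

B minor seventh, second inversion

The pitch classes F#, A, B, D arrange in thirds as B–D–F#–A: a B minor seventh chord.
F# is the fifth of B minor seventh; fifth in the bass means second inversion (figured bass 4/3).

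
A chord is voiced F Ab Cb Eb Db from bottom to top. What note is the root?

Db

The distinct letter names are F, Ab, Cb, Eb, Db. Arranged as a stack of thirds they read Db–F–Ab–Cb–Eb, so Db is the root (a Db dominant ninth chord).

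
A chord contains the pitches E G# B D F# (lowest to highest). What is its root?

E

Reordering E, G#, B, D, F# into stacked thirds gives E–G#–B–D–F#; the bottom of that stack, E, is the root.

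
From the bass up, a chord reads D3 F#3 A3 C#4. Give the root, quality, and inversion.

D major seventh, root position

The pitch classes D, F#, A, C# arrange in thirds as D–F#–A–C#: a D major seventh chord.
D is the root of D major seventh; root in the bass means root position (figured bass 7).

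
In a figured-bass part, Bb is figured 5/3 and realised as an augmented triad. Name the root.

The figures 5/3 mean the root of the chord is in the bass. If Bb is the root of an augmented triad, the root is Bb (chord tones Bb–D–F#).

Bb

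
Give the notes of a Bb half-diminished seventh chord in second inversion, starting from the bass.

The chord tones are Bb–Db–Fb–Ab. With the fifth (Fb) lowest for second inversion: Fb, Ab, Bb, Db.

Fb, Ab, Bb, Db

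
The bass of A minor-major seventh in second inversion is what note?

E

The fifth of A minor-major seventh (A–C–E–G#) is E; that is the bass in second inversion.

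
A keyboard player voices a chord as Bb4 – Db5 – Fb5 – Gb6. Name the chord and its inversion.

Gb dominant seventh, first inversion

The distinct note names are Bb, Db, Fb, Gb. Stacked in thirds they read Gb–Bb–Db–Fb, which is a dominant seventh chord on Gb.
The lowest note is Bb, the third of the chord, so this is first inversion (figured bass 6/5).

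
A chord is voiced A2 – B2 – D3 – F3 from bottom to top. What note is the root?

B

The distinct letter names are A, B, D, F. Arranged as a stack of thirds they read B–D–F–A, so B is the root (a B half-diminished seventh chord).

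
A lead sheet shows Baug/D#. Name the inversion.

first inversion

Baug/D# means B augmented with D# in the bass. D# is the third of B augmented (B–D#–F##), so this is first inversion.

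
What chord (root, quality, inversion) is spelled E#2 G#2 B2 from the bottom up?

The distinct note names are E#, G#, B. Stacked in thirds they read E#–G#–B, which is a diminished triad on E#.
With the root (E#) in the bass, the chord is in root position (figured bass 5/3).

E# diminished, root position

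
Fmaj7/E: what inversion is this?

third inversion

Fmaj7/E means F major seventh with E in the bass. E is the seventh of F major seventh (F–A–C–E), so this is third inversion.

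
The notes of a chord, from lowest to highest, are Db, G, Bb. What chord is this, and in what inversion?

Reducing to letter names: Db, G, Bb. These stack in thirds as G–Bb–Db — a G diminished triad.
The lowest note is Db, the fifth of the chord, so this is second inversion (figured bass 6/4).

G diminished, second inversion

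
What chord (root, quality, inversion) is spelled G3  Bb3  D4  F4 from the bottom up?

Reducing to letter names: G, Bb, D, F. These stack in thirds as G–Bb–D–F — a G minor seventh chord.
With the root (G) in the bass, the chord is in root position (figured bass 7).

G minor seventh, root position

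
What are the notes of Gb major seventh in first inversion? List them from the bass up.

Bb, Db, F, Gb

Gb major seventh is Gb–Bb–Db–F. First inversion puts the third (Bb) in the bass, with the remaining tones above: Bb, Db, F, Gb.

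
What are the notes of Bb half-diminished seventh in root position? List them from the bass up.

Bb, Db, Fb, Ab

Bb half-diminished seventh is Bb–Db–Fb–Ab. Root position puts the root (Bb) in the bass, with the remaining tones above: Bb, Db, Fb, Ab.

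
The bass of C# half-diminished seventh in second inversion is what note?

The fifth of C# half-diminished seventh (C#–E–G–B) is G; that is the bass in second inversion.

G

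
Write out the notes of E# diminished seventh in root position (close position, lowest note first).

The chord tones are E#–G#–B–D. With the root (E#) lowest for root position: E#, G#, B, D.

E#, G#, B, D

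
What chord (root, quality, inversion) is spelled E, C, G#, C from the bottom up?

The pitch classes E, C, G# arrange in thirds as C–E–G#: a C augmented triad.
E is the third of C augmented; third in the bass means first inversion (figured bass 6).

C augmented, first inversion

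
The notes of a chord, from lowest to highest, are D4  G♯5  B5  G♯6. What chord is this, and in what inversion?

Reducing to letter names: D, G#, B. These stack in thirds as G#–B–D — a G# diminished triad.
With the fifth (D) in the bass, the chord is in second inversion (figured bass 6/4).

G# diminished, second inversion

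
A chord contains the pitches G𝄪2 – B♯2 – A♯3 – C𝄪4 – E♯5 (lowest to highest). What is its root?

A#

The distinct letter names are G##, B#, A#, C##, E#. Arranged as a stack of thirds they read A#–C##–E#–G##–B#, so A# is the root (an A# major ninth chord).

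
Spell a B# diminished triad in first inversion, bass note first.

B# diminished is B#–D#–F#. First inversion puts the third (D#) in the bass, with the remaining tones above: D#, F#, B#.

D#, F#, B#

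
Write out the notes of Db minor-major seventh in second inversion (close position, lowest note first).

Db minor-major seventh is Db–Fb–Ab–C. Second inversion puts the fifth (Ab) in the bass, with the remaining tones above: Ab, C, Db, Fb.

Ab, C, Db, Fb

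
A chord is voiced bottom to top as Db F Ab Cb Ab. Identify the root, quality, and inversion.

Db dominant seventh, root position

The distinct note names are Db, F, Ab, Cb. Stacked in thirds they read Db–F–Ab–Cb, which is a dominant seventh chord on Db.
With the root (Db) in the bass, the chord is in root position (figured bass 7).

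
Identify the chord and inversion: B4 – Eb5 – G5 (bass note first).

The distinct note names are B, Eb, G. Stacked in thirds they read Eb–G–B, which is an augmented triad on Eb.
B is the fifth of Eb augmented; fifth in the bass means second inversion (figured bass 6/4).

Eb augmented, second inversion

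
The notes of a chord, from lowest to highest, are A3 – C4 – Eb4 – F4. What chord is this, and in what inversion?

F dominant seventh, first inversion

Reducing to letter names: A, C, Eb, F. These stack in thirds as F–A–C–Eb — an F dominant seventh chord.
The lowest note is A, the third of the chord, so this is first inversion (figured bass 6/5).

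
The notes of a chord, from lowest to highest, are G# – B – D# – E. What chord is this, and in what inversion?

Reducing to letter names: G#, B, D#, E. These stack in thirds as E–G#–B–D# — an E major seventh chord.
The lowest note is G#, the third of the chord, so this is first inversion (figured bass 6/5).

E major seventh, first inversion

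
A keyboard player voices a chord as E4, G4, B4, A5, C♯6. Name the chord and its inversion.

A dominant ninth, second inversion

Reducing to letter names: E, G, B, A, C#. These stack in thirds as A–C#–E–G–B — an A dominant ninth chord.
E is the fifth of A dominant ninth; fifth in the bass means second inversion.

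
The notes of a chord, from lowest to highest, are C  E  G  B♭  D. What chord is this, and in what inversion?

The distinct note names are C, E, G, Bb, D. Stacked in thirds they read C–E–G–Bb–D, which is a dominant ninth chord on C.
The lowest note is C, the root of the chord, so this is root position.

C dominant ninth, root position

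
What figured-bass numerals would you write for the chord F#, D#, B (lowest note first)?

The notes F#, D#, B stack in thirds as B–D#–F# — a B major triad. The bass F# is the fifth, so this is second inversion: figured 6/4.

6/4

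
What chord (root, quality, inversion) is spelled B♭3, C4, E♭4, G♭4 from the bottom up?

The pitch classes Bb, C, Eb, Gb arrange in thirds as C–Eb–Gb–Bb: a C half-diminished seventh chord.
With the seventh (Bb) in the bass, the chord is in third inversion (figured bass 4/2).

C half-diminished seventh, third inversion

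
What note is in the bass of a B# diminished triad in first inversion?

B# diminished is B#–D#–F#. First inversion places the third in the bass: D#.

D#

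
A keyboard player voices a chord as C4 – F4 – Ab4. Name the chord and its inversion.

F minor, second inversion

The distinct note names are C, F, Ab. Stacked in thirds they read F–Ab–C, which is a minor triad on F.
C is the fifth of F minor; fifth in the bass means second inversion (figured bass 6/4).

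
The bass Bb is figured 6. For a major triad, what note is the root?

Gb

The figures 6 mean the third of the chord is in the bass. If Bb is the third of a major triad, the root is Gb (chord tones Gb–Bb–Db).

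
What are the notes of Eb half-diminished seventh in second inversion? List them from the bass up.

Spelling Eb half-diminished seventh: Eb–Gb–Bbb–Db. In second inversion the fifth is bass, giving Bbb, Db, Eb, Gb from the bottom.

Bbb, Db, Eb, Gb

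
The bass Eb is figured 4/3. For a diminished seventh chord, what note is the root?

A

The figures 4/3 mean the fifth of the chord is in the bass. If Eb is the fifth of a diminished seventh chord, the root is A (chord tones A–C–Eb–Gb).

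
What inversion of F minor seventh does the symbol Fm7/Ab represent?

first inversion

Fm7/Ab means F minor seventh with Ab in the bass. Ab is the third of F minor seventh (F–Ab–C–Eb), so this is first inversion.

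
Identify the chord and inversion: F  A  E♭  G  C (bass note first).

Reducing to letter names: F, A, Eb, G, C. These stack in thirds as F–A–C–Eb–G — an F dominant ninth chord.
F is the root of F dominant ninth; root in the bass means root position.

F dominant ninth, root position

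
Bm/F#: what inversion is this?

Bm/F# means B minor with F# in the bass. F# is the fifth of B minor (B–D–F#), so this is second inversion.

second inversion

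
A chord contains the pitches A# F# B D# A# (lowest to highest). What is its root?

The distinct letter names are A#, F#, B, D#. Arranged as a stack of thirds they read B–D#–F#–A#, so B is the root (a B major seventh chord).

B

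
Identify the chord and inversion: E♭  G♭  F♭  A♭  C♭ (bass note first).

Reducing to letter names: Eb, Gb, Fb, Ab, Cb. These stack in thirds as Fb–Ab–Cb–Eb–Gb — an Fb major ninth chord.
With the seventh (Eb) in the bass, the chord is in third inversion.

Fb major ninth, third inversion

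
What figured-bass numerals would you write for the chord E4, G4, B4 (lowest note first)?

5/3

The notes E, G, B stack in thirds as E–G–B — an E minor triad. The bass E is the root, so this is root position: figured 5/3.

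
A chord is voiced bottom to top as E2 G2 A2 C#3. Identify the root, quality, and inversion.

Reducing to letter names: E, G, A, C#. These stack in thirds as A–C#–E–G — an A dominant seventh chord.
With the fifth (E) in the bass, the chord is in second inversion (figured bass 4/3).

A dominant seventh, second inversion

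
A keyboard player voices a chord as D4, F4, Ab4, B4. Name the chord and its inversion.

Reducing to letter names: D, F, Ab, B. These stack in thirds as B–D–F–Ab — a B diminished seventh chord.
D is the third of B diminished seventh; third in the bass means first inversion (figured bass 6/5).

B diminished seventh, first inversion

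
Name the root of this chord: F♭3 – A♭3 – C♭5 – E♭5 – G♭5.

Fb, Ab, Cb, Eb, Gb are the tones of an Fb major ninth chord (Fb–Ab–Cb–Eb–Gb), making Fb the root.

Fb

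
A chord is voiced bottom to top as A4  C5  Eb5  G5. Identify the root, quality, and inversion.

A half-diminished seventh, root position

The distinct note names are A, C, Eb, G. Stacked in thirds they read A–C–Eb–G, which is a half-diminished seventh chord on A.
A is the root of A half-diminished seventh; root in the bass means root position (figured bass 7).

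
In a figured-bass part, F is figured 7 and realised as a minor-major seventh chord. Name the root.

F

The figures 7 mean the root of the chord is in the bass. If F is the root of a minor-major seventh chord, the root is F (chord tones F–Ab–C–E).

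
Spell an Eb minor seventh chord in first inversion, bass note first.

Spelling Eb minor seventh: Eb–Gb–Bb–Db. In first inversion the third is bass, giving Gb, Bb, Db, Eb from the bottom.

Gb, Bb, Db, Eb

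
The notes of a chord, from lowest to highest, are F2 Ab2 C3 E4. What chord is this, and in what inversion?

F minor-major seventh, root position

Reducing to letter names: F, Ab, C, E. These stack in thirds as F–Ab–C–E — an F minor-major seventh chord.
The lowest note is F, the root of the chord, so this is root position (figured bass 7).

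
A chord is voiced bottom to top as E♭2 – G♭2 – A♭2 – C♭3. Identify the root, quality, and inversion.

Ab minor seventh, second inversion

The distinct note names are Eb, Gb, Ab, Cb. Stacked in thirds they read Ab–Cb–Eb–Gb, which is a minor seventh chord on Ab.
The lowest note is Eb, the fifth of the chord, so this is second inversion (figured bass 4/3).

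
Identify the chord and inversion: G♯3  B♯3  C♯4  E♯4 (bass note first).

C# major seventh, second inversion

Reducing to letter names: G#, B#, C#, E#. These stack in thirds as C#–E#–G#–B# — a C# major seventh chord.
With the fifth (G#) in the bass, the chord is in second inversion (figured bass 4/3).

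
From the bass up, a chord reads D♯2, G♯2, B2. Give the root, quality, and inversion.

G# minor, second inversion

The pitch classes D#, G#, B arrange in thirds as G#–B–D#: a G# minor triad.
D# is the fifth of G# minor; fifth in the bass means second inversion (figured bass 6/4).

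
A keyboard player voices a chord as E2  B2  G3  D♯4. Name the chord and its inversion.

The pitch classes E, B, G, D# arrange in thirds as E–G–B–D#: an E minor-major seventh chord.
E is the root of E minor-major seventh; root in the bass means root position (figured bass 7).

E minor-major seventh, root position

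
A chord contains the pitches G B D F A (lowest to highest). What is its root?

G

Reordering G, B, D, F, A into stacked thirds gives G–B–D–F–A; the bottom of that stack, G, is the root.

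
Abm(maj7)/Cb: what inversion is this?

Abm(maj7)/Cb means Ab minor-major seventh with Cb in the bass. Cb is the third of Ab minor-major seventh (Ab–Cb–Eb–G), so this is first inversion.

first inversion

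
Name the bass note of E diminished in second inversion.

E diminished is E–G–Bb. Second inversion places the fifth in the bass: Bb.

Bb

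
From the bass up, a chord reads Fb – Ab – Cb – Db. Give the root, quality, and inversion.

Reducing to letter names: Fb, Ab, Cb, Db. These stack in thirds as Db–Fb–Ab–Cb — a Db minor seventh chord.
With the third (Fb) in the bass, the chord is in first inversion (figured bass 6/5).

Db minor seventh, first inversion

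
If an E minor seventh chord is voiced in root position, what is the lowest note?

In root position the root is lowest. For E minor seventh (E–G–B–D) that is E.

E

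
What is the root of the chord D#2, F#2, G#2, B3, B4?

The distinct letter names are D#, F#, G#, B. Arranged as a stack of thirds they read G#–B–D#–F#, so G# is the root (a G# minor seventh chord).

G#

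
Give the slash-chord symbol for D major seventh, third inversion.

Third inversion of D major seventh has the seventh (C#) in the bass. As a slash chord: Dmaj7/C#.

Dmaj7/C#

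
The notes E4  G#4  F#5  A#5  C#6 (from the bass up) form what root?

F#

E, G#, F#, A#, C# are the tones of an F# dominant ninth chord (F#–A#–C#–E–G#), making F# the root.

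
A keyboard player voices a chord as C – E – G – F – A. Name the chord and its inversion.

The distinct note names are C, E, G, F, A. Stacked in thirds they read F–A–C–E–G, which is a major ninth chord on F.
C is the fifth of F major ninth; fifth in the bass means second inversion.

F major ninth, second inversion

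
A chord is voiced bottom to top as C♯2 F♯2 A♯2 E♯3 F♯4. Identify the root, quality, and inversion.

Reducing to letter names: C#, F#, A#, E#. These stack in thirds as F#–A#–C#–E# — an F# major seventh chord.
C# is the fifth of F# major seventh; fifth in the bass means second inversion (figured bass 4/3).

F# major seventh, second inversion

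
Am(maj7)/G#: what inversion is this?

third inversion

Am(maj7)/G# means A minor-major seventh with G# in the bass. G# is the seventh of A minor-major seventh (A–C–E–G#), so this is third inversion.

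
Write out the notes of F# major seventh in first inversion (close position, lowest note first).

A#, C#, E#, F#

F# major seventh is F#–A#–C#–E#. First inversion puts the third (A#) in the bass, with the remaining tones above: A#, C#, E#, F#.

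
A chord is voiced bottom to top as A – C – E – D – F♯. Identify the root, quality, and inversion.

D dominant ninth, second inversion

The pitch classes A, C, E, D, F# arrange in thirds as D–F#–A–C–E: a D dominant ninth chord.
With the fifth (A) in the bass, the chord is in second inversion.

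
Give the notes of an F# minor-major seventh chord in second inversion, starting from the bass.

C#, E#, F#, A

The chord tones are F#–A–C#–E#. With the fifth (C#) lowest for second inversion: C#, E#, F#, A.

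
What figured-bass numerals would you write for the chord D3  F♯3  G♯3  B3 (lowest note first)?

The notes D, F#, G#, B stack in thirds as G#–B–D–F# — a G# half-diminished seventh chord. The bass D is the fifth, so this is second inversion: figured 4/3.

4/3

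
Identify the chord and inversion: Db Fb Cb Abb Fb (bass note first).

Db half-diminished seventh, root position

The pitch classes Db, Fb, Cb, Abb arrange in thirds as Db–Fb–Abb–Cb: a Db half-diminished seventh chord.
Db is the root of Db half-diminished seventh; root in the bass means root position (figured bass 7).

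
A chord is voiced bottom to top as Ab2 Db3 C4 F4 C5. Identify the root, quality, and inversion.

Db major seventh, second inversion

Reducing to letter names: Ab, Db, C, F. These stack in thirds as Db–F–Ab–C — a Db major seventh chord.
The lowest note is Ab, the fifth of the chord, so this is second inversion (figured bass 4/3).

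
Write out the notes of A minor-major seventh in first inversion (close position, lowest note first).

C, E, G#, A

A minor-major seventh is A–C–E–G#. First inversion puts the third (C) in the bass, with the remaining tones above: C, E, G#, A.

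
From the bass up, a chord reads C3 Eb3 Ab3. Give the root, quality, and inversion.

Ab major, first inversion

The distinct note names are C, Eb, Ab. Stacked in thirds they read Ab–C–Eb, which is a major triad on Ab.
C is the third of Ab major; third in the bass means first inversion (figured bass 6).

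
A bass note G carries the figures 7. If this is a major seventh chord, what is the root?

The figures 7 mean the root of the chord is in the bass. If G is the root of a major seventh chord, the root is G (chord tones G–B–D–F#).

G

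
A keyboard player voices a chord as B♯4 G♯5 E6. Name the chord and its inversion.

The distinct note names are B#, G#, E. Stacked in thirds they read E–G#–B#, which is an augmented triad on E.
With the fifth (B#) in the bass, the chord is in second inversion (figured bass 6/4).

E augmented, second inversion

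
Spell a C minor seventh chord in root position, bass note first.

C, Eb, G, Bb

Spelling C minor seventh: C–Eb–G–Bb. In root position the root is bass, giving C, Eb, G, Bb from the bottom.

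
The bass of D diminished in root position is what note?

In root position the root is lowest. For D diminished (D–F–Ab) that is D.

D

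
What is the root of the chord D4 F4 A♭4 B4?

Reordering D, F, Ab, B into stacked thirds gives B–D–F–Ab; the bottom of that stack, B, is the root.

B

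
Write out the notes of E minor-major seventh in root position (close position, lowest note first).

E, G, B, D#

Spelling E minor-major seventh: E–G–B–D#. In root position the root is bass, giving E, G, B, D# from the bottom.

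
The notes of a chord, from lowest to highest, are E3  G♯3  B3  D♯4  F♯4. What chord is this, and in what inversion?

E major ninth, root position

The distinct note names are E, G#, B, D#, F#. Stacked in thirds they read E–G#–B–D#–F#, which is a major ninth chord on E.
The lowest note is E, the root of the chord, so this is root position.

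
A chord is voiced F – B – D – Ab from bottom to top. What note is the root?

B

Reordering F, B, D, Ab into stacked thirds gives B–D–F–Ab; the bottom of that stack, B, is the root.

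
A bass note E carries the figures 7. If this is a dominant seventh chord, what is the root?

The figures 7 mean the root of the chord is in the bass. If E is the root of a dominant seventh chord, the root is E (chord tones E–G#–B–D).

E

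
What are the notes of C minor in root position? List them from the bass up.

C, Eb, G

C minor is C–Eb–G. Root position puts the root (C) in the bass, with the remaining tones above: C, Eb, G.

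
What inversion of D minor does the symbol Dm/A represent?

Dm/A means D minor with A in the bass. A is the fifth of D minor (D–F–A), so this is second inversion.

second inversion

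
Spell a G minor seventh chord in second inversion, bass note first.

G minor seventh is G–Bb–D–F. Second inversion puts the fifth (D) in the bass, with the remaining tones above: D, F, G, Bb.

D, F, G, Bb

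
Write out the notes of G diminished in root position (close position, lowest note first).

G, Bb, Db

The chord tones are G–Bb–Db. With the root (G) lowest for root position: G, Bb, Db.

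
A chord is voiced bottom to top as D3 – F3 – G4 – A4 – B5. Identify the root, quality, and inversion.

The distinct note names are D, F, G, A, B. Stacked in thirds they read G–B–D–F–A, which is a dominant ninth chord on G.
With the fifth (D) in the bass, the chord is in second inversion.

G dominant ninth, second inversion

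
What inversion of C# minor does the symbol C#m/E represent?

first inversion

C#m/E means C# minor with E in the bass. E is the third of C# minor (C#–E–G#), so this is first inversion.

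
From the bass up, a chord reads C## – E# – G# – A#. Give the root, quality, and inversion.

A# dominant seventh, first inversion

The distinct note names are C##, E#, G#, A#. Stacked in thirds they read A#–C##–E#–G#, which is a dominant seventh chord on A#.
The lowest note is C##, the third of the chord, so this is first inversion (figured bass 6/5).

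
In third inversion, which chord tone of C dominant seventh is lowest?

The seventh of C dominant seventh (C–E–G–Bb) is Bb; that is the bass in third inversion.

Bb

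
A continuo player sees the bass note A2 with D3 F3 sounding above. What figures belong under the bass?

The notes A, D, F stack in thirds as D–F–A — a D minor triad. The bass A is the fifth, so this is second inversion: figured 6/4.

6/4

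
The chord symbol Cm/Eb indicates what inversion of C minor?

Cm/Eb means C minor with Eb in the bass. Eb is the third of C minor (C–Eb–G), so this is first inversion.

first inversion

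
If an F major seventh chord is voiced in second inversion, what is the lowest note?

F major seventh is F–A–C–E. Second inversion places the fifth in the bass: C.

C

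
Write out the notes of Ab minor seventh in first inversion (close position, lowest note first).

The chord tones are Ab–Cb–Eb–Gb. With the third (Cb) lowest for first inversion: Cb, Eb, Gb, Ab.

Cb, Eb, Gb, Ab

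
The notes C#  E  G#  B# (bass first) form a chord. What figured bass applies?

The notes C#, E, G#, B# stack in thirds as C#–E–G#–B# — a C# minor-major seventh chord. The bass C# is the root, so this is root position: figured 7.

7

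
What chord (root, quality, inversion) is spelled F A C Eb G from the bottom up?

F dominant ninth, root position

The pitch classes F, A, C, Eb, G arrange in thirds as F–A–C–Eb–G: an F dominant ninth chord.
The lowest note is F, the root of the chord, so this is root position.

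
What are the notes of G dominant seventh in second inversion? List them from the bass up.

The chord tones are G–B–D–F. With the fifth (D) lowest for second inversion: D, F, G, B.

D, F, G, B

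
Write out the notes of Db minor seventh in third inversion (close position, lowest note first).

The chord tones are Db–Fb–Ab–Cb. With the seventh (Cb) lowest for third inversion: Cb, Db, Fb, Ab.

Cb, Db, Fb, Ab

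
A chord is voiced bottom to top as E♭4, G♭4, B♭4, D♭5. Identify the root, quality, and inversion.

The pitch classes Eb, Gb, Bb, Db arrange in thirds as Eb–Gb–Bb–Db: an Eb minor seventh chord.
The lowest note is Eb, the root of the chord, so this is root position (figured bass 7).

Eb minor seventh, root position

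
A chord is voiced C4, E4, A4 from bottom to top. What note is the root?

A

Reordering C, E, A into stacked thirds gives A–C–E; the bottom of that stack, A, is the root.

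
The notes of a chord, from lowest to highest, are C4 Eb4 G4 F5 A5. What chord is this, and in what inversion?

F dominant ninth, second inversion

The pitch classes C, Eb, G, F, A arrange in thirds as F–A–C–Eb–G: an F dominant ninth chord.
C is the fifth of F dominant ninth; fifth in the bass means second inversion.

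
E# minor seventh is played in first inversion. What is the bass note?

G#

E# minor seventh is E#–G#–B#–D#. First inversion places the third in the bass: G#.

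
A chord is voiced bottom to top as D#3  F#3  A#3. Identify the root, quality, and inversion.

The pitch classes D#, F#, A# arrange in thirds as D#–F#–A#: a D# minor triad.
The lowest note is D#, the root of the chord, so this is root position (figured bass 5/3).

D# minor, root position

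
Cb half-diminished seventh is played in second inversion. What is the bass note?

Cb half-diminished seventh is Cb–Ebb–Gbb–Bbb. Second inversion places the fifth in the bass: Gbb.

Gbb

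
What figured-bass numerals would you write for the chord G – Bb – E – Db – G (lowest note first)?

6/5

The notes G, Bb, E, Db stack in thirds as E–G–Bb–Db — an E diminished seventh chord. The bass G is the third, so this is first inversion: figured 6/5.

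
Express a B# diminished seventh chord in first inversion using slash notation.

B#dim7/D#

First inversion of B# diminished seventh has the third (D#) in the bass. As a slash chord: B#dim7/D#.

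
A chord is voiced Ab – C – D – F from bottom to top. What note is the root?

Ab, C, D, F are the tones of a D half-diminished seventh chord (D–F–Ab–C), making D the root.

D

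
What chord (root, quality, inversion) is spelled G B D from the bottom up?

G major, root position

The pitch classes G, B, D arrange in thirds as G–B–D: a G major triad.
With the root (G) in the bass, the chord is in root position (figured bass 5/3).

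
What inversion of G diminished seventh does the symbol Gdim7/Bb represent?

first inversion

Gdim7/Bb means G diminished seventh with Bb in the bass. Bb is the third of G diminished seventh (G–Bb–Db–Fb), so this is first inversion.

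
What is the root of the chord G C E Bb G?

C

Reordering G, C, E, Bb into stacked thirds gives C–E–G–Bb; the bottom of that stack, C, is the root.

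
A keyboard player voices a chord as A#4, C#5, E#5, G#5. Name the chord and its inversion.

The distinct note names are A#, C#, E#, G#. Stacked in thirds they read A#–C#–E#–G#, which is a minor seventh chord on A#.
A# is the root of A# minor seventh; root in the bass means root position (figured bass 7).

A# minor seventh, root position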